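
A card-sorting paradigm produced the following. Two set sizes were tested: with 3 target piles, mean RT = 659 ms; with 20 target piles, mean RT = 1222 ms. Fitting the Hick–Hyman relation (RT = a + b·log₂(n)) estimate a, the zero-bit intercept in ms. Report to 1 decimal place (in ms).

The slope on a log₂ axis is (1222 − 659) / (4.3219 − 1.5850) = 205.702 ms/bit.
a = RT₁ − b·log₂ n₁ = 659 − 205.702 × 1.5850 = 332.970 ms.

333.0 ms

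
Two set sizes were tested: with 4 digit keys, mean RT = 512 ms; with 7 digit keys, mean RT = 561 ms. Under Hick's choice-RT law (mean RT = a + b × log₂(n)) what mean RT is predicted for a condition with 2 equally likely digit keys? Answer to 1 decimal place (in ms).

451.3 ms

RT is linear in log₂ n, so two points fix the line:
  b = (561 − 512) / (log₂ 7 − log₂ 4) = 49 / (2.8074 − 2) = 60.692 ms/bit
  a = 512 − 60.692 × 2 = 390.616 ms
Then RT(2) = 390.616 + 60.692 × log₂ 2 = 390.616 + 60.692 × 1 ≈ 451.308 ms.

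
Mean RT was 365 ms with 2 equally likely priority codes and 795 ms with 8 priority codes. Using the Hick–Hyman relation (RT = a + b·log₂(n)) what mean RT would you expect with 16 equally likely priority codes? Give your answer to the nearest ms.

1010 ms

With log₂ n on the abscissa the relation is linear; from the two conditions:
  b = (795 − 365) / (log₂ 8 − log₂ 2) = 430 / (3 − 1) = 215 ms/bit
  a = 365 − 215 × 1 = 150 ms
Then RT(16) = 150 + 215 × log₂ 16 = 150 + 215 × 4 ≈ 1010.000 ms.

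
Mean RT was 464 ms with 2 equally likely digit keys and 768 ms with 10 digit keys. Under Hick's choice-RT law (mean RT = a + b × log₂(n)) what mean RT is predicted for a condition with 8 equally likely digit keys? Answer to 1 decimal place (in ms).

Fit slope and intercept:
  b = (768 − 464) / (log₂ 10 − log₂ 2) = 304 / (3.3219 − 1) = 130.926 ms/bit
  a = 464 − 130.926 × 1 = 333.074 ms
Then RT(8) = 333.074 + 130.926 × log₂ 8 = 333.074 + 130.926 × 3 ≈ 725.851 ms.

725.9 ms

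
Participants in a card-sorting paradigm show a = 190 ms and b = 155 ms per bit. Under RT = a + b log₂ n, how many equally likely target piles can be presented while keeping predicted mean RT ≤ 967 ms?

Set 190 + 155·log₂ n ≤ 967 → log₂ n ≤ (967 − 190)/155 = 5.0129.
So n ≤ 2^5.0129 = 32.287; the largest integer n is 32.

32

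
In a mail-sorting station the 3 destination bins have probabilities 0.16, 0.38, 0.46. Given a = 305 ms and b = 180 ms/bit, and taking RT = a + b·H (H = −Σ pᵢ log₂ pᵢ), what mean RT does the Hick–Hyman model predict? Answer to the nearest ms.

Entropy contributions −pᵢ log₂ pᵢ: 0.4230, 0.5305, 0.5153; sum H = 1.4688 bits.
RT = a + bH = 305 + 180·1.4688 = 569.38 ms.

569 ms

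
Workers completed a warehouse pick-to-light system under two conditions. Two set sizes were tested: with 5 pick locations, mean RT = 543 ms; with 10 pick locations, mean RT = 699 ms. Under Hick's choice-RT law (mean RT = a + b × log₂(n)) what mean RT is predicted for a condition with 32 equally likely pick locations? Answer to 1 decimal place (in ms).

RT is linear in log₂ n, so two points fix the line:
  b = (699 − 543) / (log₂ 10 − log₂ 5) = 156 / (3.3219 − 2.3219) = 156.000 ms/bit
  a = 543 − 156.000 × 2.3219 = 180.779 ms
Then RT(32) = 180.779 + 156.000 × log₂ 32 = 180.779 + 156.000 × 5 ≈ 960.779 ms.

960.8 ms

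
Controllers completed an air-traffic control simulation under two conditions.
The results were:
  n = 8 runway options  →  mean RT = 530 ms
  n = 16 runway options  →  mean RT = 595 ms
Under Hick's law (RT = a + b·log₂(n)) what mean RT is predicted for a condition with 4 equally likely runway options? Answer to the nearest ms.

RT is linear in log₂ n, so two points fix the line:
  b = (595 − 530) / (log₂ 16 − log₂ 8) = 65 / (4 − 3) = 65 ms/bit
  a = 530 − 65 × 3 = 335 ms
Then RT(4) = 335 + 65 × log₂ 4 = 335 + 65 × 2 ≈ 465.000 ms.

465 ms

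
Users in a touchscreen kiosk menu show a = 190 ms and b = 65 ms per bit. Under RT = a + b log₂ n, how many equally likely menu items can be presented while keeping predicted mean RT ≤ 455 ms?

Set 190 + 65·log₂ n ≤ 455 → log₂ n ≤ (455 − 190)/65 = 4.0769.
So n ≤ 2^4.0769 = 16.876; the largest integer n is 16.

16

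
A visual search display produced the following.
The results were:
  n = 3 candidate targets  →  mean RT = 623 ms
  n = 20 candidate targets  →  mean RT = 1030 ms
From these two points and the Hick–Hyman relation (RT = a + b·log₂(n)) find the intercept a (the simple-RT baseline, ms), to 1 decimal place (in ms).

387.3 ms

Slope: b = (1030 − 623) / (log₂ 20 − log₂ 3) = 407/2.7370 = 148.705 ms/bit.
a = RT₁ − b·log₂ n₁ = 623 − 148.705 × 1.5850 = 387.308 ms.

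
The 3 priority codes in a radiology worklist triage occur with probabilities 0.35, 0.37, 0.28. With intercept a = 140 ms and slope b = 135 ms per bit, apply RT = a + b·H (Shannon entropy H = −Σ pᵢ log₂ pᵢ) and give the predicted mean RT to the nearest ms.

Entropy contributions −pᵢ log₂ pᵢ: 0.5301, 0.5307, 0.5142; sum H = 1.5751 bits.
RT = a + bH = 140 + 135·1.5751 = 352.63 ms.

353 ms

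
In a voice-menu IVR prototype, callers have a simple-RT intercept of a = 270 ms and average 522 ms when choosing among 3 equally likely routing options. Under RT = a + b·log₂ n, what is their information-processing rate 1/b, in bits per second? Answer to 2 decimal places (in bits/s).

6.29 bits/s

Choice component = 522 − 270 = 252 ms over log₂(3) = 1.5850 bits.
b = 252 / 1.5850 = 158.994 ms/bit, so 1/b = 6.290 bits/s.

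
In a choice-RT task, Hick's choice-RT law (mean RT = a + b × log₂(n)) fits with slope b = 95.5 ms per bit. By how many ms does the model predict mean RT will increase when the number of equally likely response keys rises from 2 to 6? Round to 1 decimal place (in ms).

ΔRT = (a + b log₂ n₂) − (a + b log₂ n₁) = b·(log₂ n₂ − log₂ n₁).
log₂(6) − log₂(2) = 2.5850 − 1 = 1.5850.
ΔRT = 95.5 × 1.5850 = 151.364 ms.

151.4 ms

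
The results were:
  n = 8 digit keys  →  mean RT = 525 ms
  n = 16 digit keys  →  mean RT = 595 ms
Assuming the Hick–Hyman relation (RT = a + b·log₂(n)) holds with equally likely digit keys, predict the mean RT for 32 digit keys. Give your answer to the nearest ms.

RT is linear in log₂ n, so two points fix the line:
  b = (595 − 525) / (log₂ 16 − log₂ 8) = 70 / (4 − 3) = 70 ms/bit
  a = 525 − 70 × 3 = 315 ms
Then RT(32) = 315 + 70 × log₂ 32 = 315 + 70 × 5 ≈ 665.000 ms.

665 ms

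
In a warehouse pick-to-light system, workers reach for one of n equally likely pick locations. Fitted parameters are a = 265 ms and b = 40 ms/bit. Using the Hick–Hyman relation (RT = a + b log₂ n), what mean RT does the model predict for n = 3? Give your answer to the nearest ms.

log₂(3) = 1.5850 bits, so RT = 265 + 40 × 1.5850 ≈ 328.399 ms.

328 ms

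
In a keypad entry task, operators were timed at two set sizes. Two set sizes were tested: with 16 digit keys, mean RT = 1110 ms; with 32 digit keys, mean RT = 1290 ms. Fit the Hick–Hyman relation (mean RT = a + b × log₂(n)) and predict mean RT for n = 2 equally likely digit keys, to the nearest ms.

With log₂ n on the abscissa the relation is linear; from the two conditions:
  b = (1290 − 1110) / (log₂ 32 − log₂ 16) = 180 / (5 − 4) = 180 ms/bit
  a = 1110 − 180 × 4 = 390 ms
Then RT(2) = 390 + 180 × log₂ 2 = 390 + 180 × 1 ≈ 570.000 ms.

570 ms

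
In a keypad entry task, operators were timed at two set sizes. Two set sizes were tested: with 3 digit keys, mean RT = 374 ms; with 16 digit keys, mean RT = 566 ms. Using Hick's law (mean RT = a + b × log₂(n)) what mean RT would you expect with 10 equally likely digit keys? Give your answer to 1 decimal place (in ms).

With log₂ n on the abscissa the relation is linear; from the two conditions:
  b = (566 − 374) / (log₂ 16 − log₂ 3) = 192 / (4 − 1.5850) = 79.502 ms/bit
  a = 374 − 79.502 × 1.5850 = 247.993 ms
Then RT(10) = 247.993 + 79.502 × log₂ 10 = 247.993 + 79.502 × 3.3219 ≈ 512.092 ms.

512.1 ms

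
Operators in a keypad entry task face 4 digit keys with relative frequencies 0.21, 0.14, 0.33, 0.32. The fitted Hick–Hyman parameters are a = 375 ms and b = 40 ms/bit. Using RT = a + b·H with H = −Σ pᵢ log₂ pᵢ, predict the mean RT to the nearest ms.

452 ms

Entropy contributions −pᵢ log₂ pᵢ: 0.4728, 0.3971, 0.5278, 0.5260; sum H = 1.9238 bits.
RT = a + bH = 375 + 40·1.9238 = 451.95 ms.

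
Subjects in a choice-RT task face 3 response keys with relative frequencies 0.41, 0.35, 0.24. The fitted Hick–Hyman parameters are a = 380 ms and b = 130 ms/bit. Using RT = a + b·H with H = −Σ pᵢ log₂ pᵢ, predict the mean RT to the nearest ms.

582 ms

Entropy contributions −pᵢ log₂ pᵢ: 0.5274, 0.5301, 0.4941; sum H = 1.5516 bits.
RT = a + bH = 380 + 130·1.5516 = 581.71 ms.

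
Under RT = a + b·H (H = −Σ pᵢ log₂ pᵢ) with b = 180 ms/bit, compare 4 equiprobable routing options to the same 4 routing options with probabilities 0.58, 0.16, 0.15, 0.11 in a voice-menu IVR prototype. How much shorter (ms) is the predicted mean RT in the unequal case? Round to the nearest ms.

Equiprobable entropy H₀ = log₂ 4 = 2.0000 bits.
Skewed entropy H = −Σ pᵢ log₂ pᵢ = 1.6397 bits.
ΔRT = b·(H₀ − H) = 180 × 0.3603 = 64.86 ms.

65 ms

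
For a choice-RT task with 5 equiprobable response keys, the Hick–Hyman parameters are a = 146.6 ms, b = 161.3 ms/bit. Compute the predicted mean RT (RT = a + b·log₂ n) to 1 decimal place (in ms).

521.1 ms

log₂(5) = 2.3219 bits, so RT = 146.6 + 161.3 × 2.3219 ≈ 521.127 ms.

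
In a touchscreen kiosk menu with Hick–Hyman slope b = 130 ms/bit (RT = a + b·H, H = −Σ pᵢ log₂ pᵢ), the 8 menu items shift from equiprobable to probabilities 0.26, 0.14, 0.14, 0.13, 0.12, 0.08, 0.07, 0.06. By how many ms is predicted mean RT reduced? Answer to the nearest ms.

19 ms

The RT saving is b·ΔH. Equiprobable H₀ = log₂(8) = 3.0000 bits; with the given probabilities H = 2.8528 bits.
b·(H₀ − H) = 130 × (3.0000 − 2.8528) = 19.13 ms.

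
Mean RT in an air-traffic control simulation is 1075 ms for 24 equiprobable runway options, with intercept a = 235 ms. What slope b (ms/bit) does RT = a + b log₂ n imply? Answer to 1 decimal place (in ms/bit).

183.2 ms/bit

24 alternatives carry log₂ 24 = 4.5850 bits; the choice cost is 1075 − 235 = 840 ms, so b = 840/4.5850 = 183.208 ms/bit.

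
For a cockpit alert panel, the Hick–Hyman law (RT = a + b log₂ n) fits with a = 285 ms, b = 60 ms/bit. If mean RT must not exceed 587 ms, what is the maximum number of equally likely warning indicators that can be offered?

32

Set 285 + 60·log₂ n ≤ 587 → log₂ n ≤ (587 − 285)/60 = 5.0333.
So n ≤ 2^5.0333 = 32.748; the largest integer n is 32.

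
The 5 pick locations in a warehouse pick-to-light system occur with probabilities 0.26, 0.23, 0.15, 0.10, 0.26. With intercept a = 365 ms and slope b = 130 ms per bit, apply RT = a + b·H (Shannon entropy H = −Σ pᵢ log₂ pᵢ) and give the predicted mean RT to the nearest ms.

Entropy contributions −pᵢ log₂ pᵢ: 0.5053, 0.4877, 0.4105, 0.3322, 0.5053; sum H = 2.2410 bits.
RT = a + bH = 365 + 130·2.2410 = 656.33 ms.

656 ms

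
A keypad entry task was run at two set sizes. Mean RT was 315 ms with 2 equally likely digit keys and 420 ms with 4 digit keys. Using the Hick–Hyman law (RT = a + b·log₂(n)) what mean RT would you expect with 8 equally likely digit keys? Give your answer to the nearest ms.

525 ms

Solve the two-equation system in a and b:
  b = (420 − 315) / (log₂ 4 − log₂ 2) = 105 / (2 − 1) = 105 ms/bit
  a = 315 − 105 × 1 = 210 ms
Then RT(8) = 210 + 105 × log₂ 8 = 210 + 105 × 3 ≈ 525.000 ms.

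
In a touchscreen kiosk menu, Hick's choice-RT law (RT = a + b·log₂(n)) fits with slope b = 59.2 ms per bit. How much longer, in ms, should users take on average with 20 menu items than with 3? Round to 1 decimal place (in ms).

The intercept a cancels: ΔRT = b·(log₂ n₂ − log₂ n₁) = b·log₂(n₂/n₁).
log₂(20) − log₂(3) = 4.3219 − 1.5850 = 2.7370.
ΔRT = 59.2 × 2.7370 = 162.028 ms.

162.0 ms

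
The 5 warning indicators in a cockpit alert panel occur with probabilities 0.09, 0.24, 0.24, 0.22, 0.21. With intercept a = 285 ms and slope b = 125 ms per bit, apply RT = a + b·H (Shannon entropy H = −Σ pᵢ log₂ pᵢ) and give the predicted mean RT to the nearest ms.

567 ms

Entropy contributions −pᵢ log₂ pᵢ: 0.3127, 0.4941, 0.4941, 0.4806, 0.4728; sum H = 2.2543 bits.
RT = a + bH = 285 + 125·2.2543 = 566.79 ms.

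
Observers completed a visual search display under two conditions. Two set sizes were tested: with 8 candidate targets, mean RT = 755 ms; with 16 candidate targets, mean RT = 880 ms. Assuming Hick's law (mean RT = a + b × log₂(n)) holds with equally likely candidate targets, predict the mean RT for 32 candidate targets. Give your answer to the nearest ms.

RT is linear in log₂ n, so two points fix the line:
  b = (880 − 755) / (log₂ 16 − log₂ 8) = 125 / (4 − 3) = 125 ms/bit
  a = 755 − 125 × 3 = 380 ms
Then RT(32) = 380 + 125 × log₂ 32 = 380 + 125 × 5 ≈ 1005.000 ms.

1005 ms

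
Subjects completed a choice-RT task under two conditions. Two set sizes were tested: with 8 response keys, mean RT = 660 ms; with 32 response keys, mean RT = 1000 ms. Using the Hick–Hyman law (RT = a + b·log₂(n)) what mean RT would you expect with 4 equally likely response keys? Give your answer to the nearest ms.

Solve the two-equation system in a and b:
  b = (1000 − 660) / (log₂ 32 − log₂ 8) = 340 / (5 − 3) = 170 ms/bit
  a = 660 − 170 × 3 = 150 ms
Then RT(4) = 150 + 170 × log₂ 4 = 150 + 170 × 2 ≈ 490.000 ms.

490 ms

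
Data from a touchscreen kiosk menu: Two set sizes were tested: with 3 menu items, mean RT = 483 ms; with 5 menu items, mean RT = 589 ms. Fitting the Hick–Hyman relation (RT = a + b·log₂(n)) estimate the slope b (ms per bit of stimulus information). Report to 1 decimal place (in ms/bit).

The slope on a log₂ axis is (589 − 483) / (2.3219 − 1.5850) = 143.833 ms/bit.

143.8 ms/bit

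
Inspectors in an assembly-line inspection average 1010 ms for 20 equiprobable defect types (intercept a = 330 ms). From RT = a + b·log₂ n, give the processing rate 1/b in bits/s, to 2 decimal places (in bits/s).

6.36 bits/s

Choice component = 1010 − 330 = 680 ms over log₂(20) = 4.3219 bits.
b = 680 / 4.3219 = 157.337 ms/bit, so 1/b = 6.356 bits/s.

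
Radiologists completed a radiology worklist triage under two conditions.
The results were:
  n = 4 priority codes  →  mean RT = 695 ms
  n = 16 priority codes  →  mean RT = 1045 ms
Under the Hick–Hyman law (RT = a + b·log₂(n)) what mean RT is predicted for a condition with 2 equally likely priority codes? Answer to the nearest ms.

With log₂ n on the abscissa the relation is linear; from the two conditions:
  b = (1045 − 695) / (log₂ 16 − log₂ 4) = 350 / (4 − 2) = 175 ms/bit
  a = 695 − 175 × 2 = 345 ms
Then RT(2) = 345 + 175 × log₂ 2 = 345 + 175 × 1 ≈ 520.000 ms.

520 ms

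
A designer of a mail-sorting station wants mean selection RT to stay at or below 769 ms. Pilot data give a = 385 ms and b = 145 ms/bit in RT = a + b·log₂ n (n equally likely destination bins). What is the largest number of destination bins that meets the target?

Set 385 + 145·log₂ n ≤ 769 → log₂ n ≤ (769 − 385)/145 = 2.6483.
So n ≤ 2^2.6483 = 6.269; the largest integer n is 6.

6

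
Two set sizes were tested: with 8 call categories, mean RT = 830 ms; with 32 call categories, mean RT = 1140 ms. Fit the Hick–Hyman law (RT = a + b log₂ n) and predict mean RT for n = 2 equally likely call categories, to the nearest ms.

520 ms

With log₂ n on the abscissa the relation is linear; from the two conditions:
  b = (1140 − 830) / (log₂ 32 − log₂ 8) = 310 / (5 − 3) = 155 ms/bit
  a = 830 − 155 × 3 = 365 ms
Then RT(2) = 365 + 155 × log₂ 2 = 365 + 155 × 1 ≈ 520.000 ms.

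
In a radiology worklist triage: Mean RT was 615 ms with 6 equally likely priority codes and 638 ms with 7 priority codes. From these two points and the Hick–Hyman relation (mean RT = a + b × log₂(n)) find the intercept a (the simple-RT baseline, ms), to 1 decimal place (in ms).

347.7 ms

Slope: b = (638 − 615) / (log₂ 7 − log₂ 6) = 23/0.2224 = 103.421 ms/bit.
Intercept: a = 615 − 103.421·log₂(6) = 347.661 ms.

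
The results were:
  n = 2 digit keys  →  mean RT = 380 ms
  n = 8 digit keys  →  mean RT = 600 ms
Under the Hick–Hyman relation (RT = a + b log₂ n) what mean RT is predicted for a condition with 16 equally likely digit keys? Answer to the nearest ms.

710 ms

Solve the two-equation system in a and b:
  b = (600 − 380) / (log₂ 8 − log₂ 2) = 220 / (3 − 1) = 110 ms/bit
  a = 380 − 110 × 1 = 270 ms
Then RT(16) = 270 + 110 × log₂ 16 = 270 + 110 × 4 ≈ 710.000 ms.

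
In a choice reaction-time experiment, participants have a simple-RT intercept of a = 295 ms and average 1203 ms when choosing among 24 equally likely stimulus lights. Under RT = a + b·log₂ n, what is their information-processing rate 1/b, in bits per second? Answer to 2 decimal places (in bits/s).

5.05 bits/s

b = (1203 − 295)/log₂ 24 = 908/4.5850 = 198.039 ms per bit = 0.19804 s/bit; the reciprocal is 5.050 bits/s.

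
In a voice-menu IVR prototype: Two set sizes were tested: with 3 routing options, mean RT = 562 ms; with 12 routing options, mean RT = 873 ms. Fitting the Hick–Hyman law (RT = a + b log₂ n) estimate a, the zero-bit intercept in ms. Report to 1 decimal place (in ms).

b = (RT₂ − RT₁)/(log₂ n₂ − log₂ n₁) = (873 − 562)/(3.5850 − 1.5850) = 155.500 ms/bit.
a = RT₁ − b·log₂ n₁ = 562 − 155.500 × 1.5850 = 315.538 ms.

315.5 ms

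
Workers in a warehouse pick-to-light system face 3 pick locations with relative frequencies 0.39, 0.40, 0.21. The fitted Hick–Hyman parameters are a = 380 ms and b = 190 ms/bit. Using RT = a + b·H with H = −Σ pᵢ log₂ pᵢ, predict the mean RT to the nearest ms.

Entropy contributions −pᵢ log₂ pᵢ: 0.5298, 0.5288, 0.4728; sum H = 1.5314 bits.
RT = a + bH = 380 + 190·1.5314 = 670.96 ms.

671 ms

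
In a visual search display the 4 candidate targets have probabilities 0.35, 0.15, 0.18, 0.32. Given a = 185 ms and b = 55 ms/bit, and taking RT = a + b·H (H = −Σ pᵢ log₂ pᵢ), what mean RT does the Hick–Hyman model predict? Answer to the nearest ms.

H = 0.35·log₂(1/0.35) + 0.15·log₂(1/0.15) + 0.18·log₂(1/0.18) + 0.32·log₂(1/0.32) = 1.9120 bits.
RT = 185 + 55 × 1.9120 = 290.16 ms.

290 ms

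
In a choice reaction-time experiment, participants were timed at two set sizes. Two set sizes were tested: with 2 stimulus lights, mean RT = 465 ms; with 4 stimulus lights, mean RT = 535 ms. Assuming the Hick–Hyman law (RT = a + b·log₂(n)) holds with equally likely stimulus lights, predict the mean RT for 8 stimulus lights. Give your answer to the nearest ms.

605 ms

RT is linear in log₂ n, so two points fix the line:
  b = (535 − 465) / (log₂ 4 − log₂ 2) = 70 / (2 − 1) = 70 ms/bit
  a = 465 − 70 × 1 = 395 ms
Then RT(8) = 395 + 70 × log₂ 8 = 395 + 70 × 3 ≈ 605.000 ms.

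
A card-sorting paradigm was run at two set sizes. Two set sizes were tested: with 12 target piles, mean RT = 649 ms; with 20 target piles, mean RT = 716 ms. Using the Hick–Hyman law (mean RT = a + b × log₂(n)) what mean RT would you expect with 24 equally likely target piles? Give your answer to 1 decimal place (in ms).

739.9 ms

Solve the two-equation system in a and b:
  b = (716 − 649) / (log₂ 20 − log₂ 12) = 67 / (4.3219 − 3.5850) = 90.913 ms/bit
  a = 649 − 90.913 × 3.5850 = 323.079 ms
Then RT(24) = 323.079 + 90.913 × log₂ 24 = 323.079 + 90.913 × 4.5850 ≈ 739.913 ms.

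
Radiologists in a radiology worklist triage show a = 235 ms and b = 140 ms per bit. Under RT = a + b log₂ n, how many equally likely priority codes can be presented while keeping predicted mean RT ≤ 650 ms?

140·log₂ n ≤ 650 − 235 = 415, giving log₂ n ≤ 2.9643 and n ≤ 7.804. The largest whole number is 7.

7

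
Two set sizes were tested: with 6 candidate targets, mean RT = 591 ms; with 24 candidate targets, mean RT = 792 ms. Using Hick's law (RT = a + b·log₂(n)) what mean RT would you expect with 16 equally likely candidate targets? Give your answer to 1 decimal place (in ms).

With log₂ n on the abscissa the relation is linear; from the two conditions:
  b = (792 − 591) / (log₂ 24 − log₂ 6) = 201 / (4.5850 − 2.5850) = 100.500 ms/bit
  a = 591 − 100.500 × 2.5850 = 331.211 ms
Then RT(16) = 331.211 + 100.500 × log₂ 16 = 331.211 + 100.500 × 4 ≈ 733.211 ms.

733.2 ms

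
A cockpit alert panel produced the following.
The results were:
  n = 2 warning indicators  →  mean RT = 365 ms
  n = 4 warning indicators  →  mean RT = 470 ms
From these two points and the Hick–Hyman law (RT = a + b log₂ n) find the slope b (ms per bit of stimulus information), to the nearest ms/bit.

The slope on a log₂ axis is (470 − 365) / (2 − 1) = 105 ms/bit.

105 ms/bit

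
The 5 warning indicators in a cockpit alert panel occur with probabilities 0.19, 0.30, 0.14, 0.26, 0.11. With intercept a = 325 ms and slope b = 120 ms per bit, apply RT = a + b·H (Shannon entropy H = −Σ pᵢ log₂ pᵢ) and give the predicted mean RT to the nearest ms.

Entropy contributions −pᵢ log₂ pᵢ: 0.4552, 0.5211, 0.3971, 0.5053, 0.3503; sum H = 2.2290 bits.
RT = a + bH = 325 + 120·2.2290 = 592.48 ms.

592 ms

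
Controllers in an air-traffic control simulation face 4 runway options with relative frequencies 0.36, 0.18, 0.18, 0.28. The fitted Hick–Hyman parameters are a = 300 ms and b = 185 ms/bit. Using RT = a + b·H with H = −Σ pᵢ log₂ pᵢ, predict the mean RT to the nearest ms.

Entropy contributions −pᵢ log₂ pᵢ: 0.5306, 0.4453, 0.4453, 0.5142; sum H = 1.9355 bits.
RT = a + bH = 300 + 185·1.9355 = 658.06 ms.

658 ms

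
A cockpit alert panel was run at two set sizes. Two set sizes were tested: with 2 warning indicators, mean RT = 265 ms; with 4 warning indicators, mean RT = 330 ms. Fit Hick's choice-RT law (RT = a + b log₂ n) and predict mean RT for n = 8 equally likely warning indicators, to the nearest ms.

RT is linear in log₂ n, so two points fix the line:
  b = (330 − 265) / (log₂ 4 − log₂ 2) = 65 / (2 − 1) = 65 ms/bit
  a = 265 − 65 × 1 = 200 ms
Then RT(8) = 200 + 65 × log₂ 8 = 200 + 65 × 3 ≈ 395.000 ms.

395 ms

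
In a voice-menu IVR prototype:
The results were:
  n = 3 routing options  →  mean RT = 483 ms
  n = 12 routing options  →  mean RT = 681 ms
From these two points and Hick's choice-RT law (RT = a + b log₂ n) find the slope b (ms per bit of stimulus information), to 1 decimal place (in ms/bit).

99.0 ms/bit

b = (RT₂ − RT₁)/(log₂ n₂ − log₂ n₁) = (681 − 483)/(3.5850 − 1.5850) = 99.000 ms/bit.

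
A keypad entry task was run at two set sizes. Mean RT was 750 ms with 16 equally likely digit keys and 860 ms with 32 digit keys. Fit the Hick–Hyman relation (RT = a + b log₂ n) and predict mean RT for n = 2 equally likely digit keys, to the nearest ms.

With log₂ n on the abscissa the relation is linear; from the two conditions:
  b = (860 − 750) / (log₂ 32 − log₂ 16) = 110 / (5 − 4) = 110 ms/bit
  a = 750 − 110 × 4 = 310 ms
Then RT(2) = 310 + 110 × log₂ 2 = 310 + 110 × 1 ≈ 420.000 ms.

420 ms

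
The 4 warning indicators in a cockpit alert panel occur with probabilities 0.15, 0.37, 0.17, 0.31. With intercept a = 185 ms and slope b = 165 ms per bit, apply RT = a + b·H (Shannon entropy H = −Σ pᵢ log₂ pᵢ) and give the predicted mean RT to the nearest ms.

498 ms

Entropy contributions −pᵢ log₂ pᵢ: 0.4105, 0.5307, 0.4346, 0.5238; sum H = 1.8997 bits.
RT = a + bH = 185 + 165·1.8997 = 498.44 ms.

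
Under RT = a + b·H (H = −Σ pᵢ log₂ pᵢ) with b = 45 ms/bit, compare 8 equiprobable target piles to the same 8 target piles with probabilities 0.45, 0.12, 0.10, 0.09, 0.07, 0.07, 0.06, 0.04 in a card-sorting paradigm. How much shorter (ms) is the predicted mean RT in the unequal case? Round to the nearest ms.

The RT saving is b·ΔH. Equiprobable H₀ = log₂(8) = 3.0000 bits; with the given probabilities H = 2.4967 bits.
b·(H₀ − H) = 45 × (3.0000 − 2.4967) = 22.65 ms.

23 ms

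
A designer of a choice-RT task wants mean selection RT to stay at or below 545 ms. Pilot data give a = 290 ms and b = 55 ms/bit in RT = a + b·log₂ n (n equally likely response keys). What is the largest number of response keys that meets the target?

Set 290 + 55·log₂ n ≤ 545 → log₂ n ≤ (545 − 290)/55 = 4.6364.
So n ≤ 2^4.6364 = 24.871; the largest integer n is 24.

24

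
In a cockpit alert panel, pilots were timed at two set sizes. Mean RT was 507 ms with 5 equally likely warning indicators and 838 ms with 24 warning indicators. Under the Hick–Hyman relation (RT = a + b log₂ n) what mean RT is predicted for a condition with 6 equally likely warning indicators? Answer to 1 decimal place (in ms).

545.5 ms

RT is linear in log₂ n, so two points fix the line:
  b = (838 − 507) / (log₂ 24 − log₂ 5) = 331 / (4.5850 − 2.3219) = 146.264 ms/bit
  a = 507 − 146.264 × 2.3219 = 167.386 ms
Then RT(6) = 167.386 + 146.264 × log₂ 6 = 167.386 + 146.264 × 2.5850 ≈ 545.472 ms.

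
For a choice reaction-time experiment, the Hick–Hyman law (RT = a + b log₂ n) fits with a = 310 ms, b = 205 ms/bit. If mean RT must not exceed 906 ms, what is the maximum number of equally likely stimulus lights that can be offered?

Information budget: (906 − 310)/205 = 2.9073 bits, so n ≤ 2^2.9073 = 7.502 → at most 7.

7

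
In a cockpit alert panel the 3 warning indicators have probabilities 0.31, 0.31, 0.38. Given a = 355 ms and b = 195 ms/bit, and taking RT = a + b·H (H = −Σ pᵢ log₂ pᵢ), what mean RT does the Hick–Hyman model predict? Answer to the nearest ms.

663 ms

H = 0.31·log₂(1/0.31) + 0.31·log₂(1/0.31) + 0.38·log₂(1/0.38) = 1.5780 bits.
RT = 355 + 195 × 1.5780 = 662.72 ms.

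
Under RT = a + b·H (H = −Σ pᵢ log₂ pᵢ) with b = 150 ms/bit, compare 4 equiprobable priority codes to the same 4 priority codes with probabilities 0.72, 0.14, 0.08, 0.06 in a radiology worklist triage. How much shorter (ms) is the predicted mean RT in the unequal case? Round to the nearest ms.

109 ms

The RT saving is b·ΔH. Equiprobable H₀ = log₂(4) = 2.0000 bits; with the given probabilities H = 1.2734 bits.
b·(H₀ − H) = 150 × (2.0000 − 1.2734) = 108.99 ms.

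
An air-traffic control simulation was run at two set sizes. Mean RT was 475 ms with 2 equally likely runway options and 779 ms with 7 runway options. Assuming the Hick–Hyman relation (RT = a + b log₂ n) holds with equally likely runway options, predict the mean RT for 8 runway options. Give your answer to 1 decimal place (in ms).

811.4 ms

Fit slope and intercept:
  b = (779 − 475) / (log₂ 7 − log₂ 2) = 304 / (2.8074 − 1) = 168.202 ms/bit
  a = 475 − 168.202 × 1 = 306.798 ms
Then RT(8) = 306.798 + 168.202 × log₂ 8 = 306.798 + 168.202 × 3 ≈ 811.403 ms.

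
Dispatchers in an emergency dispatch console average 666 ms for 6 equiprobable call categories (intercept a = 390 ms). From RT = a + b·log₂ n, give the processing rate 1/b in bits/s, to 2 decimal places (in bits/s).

Choice component = 666 − 390 = 276 ms over log₂(6) = 2.5850 bits.
b = 276 / 2.5850 = 106.771 ms/bit, so 1/b = 9.366 bits/s.

9.37 bits/s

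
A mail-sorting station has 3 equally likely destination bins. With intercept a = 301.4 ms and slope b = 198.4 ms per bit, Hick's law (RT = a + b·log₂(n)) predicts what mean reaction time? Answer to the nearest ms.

log₂(3) = 1.5850 bits, so RT = 301.4 + 198.4 × 1.5850 ≈ 615.857 ms.

616 ms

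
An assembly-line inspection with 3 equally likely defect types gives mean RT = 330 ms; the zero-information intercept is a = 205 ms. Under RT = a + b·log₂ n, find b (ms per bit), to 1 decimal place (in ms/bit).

3 alternatives carry log₂ 3 = 1.5850 bits; the choice cost is 330 − 205 = 125 ms, so b = 125/1.5850 = 78.866 ms/bit.

78.9 ms/bit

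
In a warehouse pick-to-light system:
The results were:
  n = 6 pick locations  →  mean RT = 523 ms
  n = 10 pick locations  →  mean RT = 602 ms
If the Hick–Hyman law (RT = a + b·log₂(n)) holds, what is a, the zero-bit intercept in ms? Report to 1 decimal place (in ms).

245.9 ms

b = (RT₂ − RT₁)/(log₂ n₂ − log₂ n₁) = (602 − 523)/(3.3219 − 2.5850) = 107.196 ms/bit.
Intercept: a = 523 − 107.196·log₂(6) = 245.902 ms.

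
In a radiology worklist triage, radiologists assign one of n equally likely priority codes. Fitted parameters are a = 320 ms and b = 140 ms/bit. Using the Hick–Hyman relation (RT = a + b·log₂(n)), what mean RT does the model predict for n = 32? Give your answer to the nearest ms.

log₂(32) = 5 bits, so RT = 320 + 140 × 5 ≈ 1020.000 ms.

1020 ms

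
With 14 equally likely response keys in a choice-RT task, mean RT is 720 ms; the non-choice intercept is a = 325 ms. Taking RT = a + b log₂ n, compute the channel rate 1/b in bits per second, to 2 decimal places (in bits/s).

Choice component = 720 − 325 = 395 ms over log₂(14) = 3.8074 bits.
b = 395 / 3.8074 = 103.747 ms/bit, so 1/b = 9.639 bits/s.

9.64 bits/s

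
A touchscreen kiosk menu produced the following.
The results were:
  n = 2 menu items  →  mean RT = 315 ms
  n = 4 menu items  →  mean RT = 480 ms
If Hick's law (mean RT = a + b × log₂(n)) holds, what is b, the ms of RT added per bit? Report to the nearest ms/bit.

The slope on a log₂ axis is (480 − 315) / (2 − 1) = 165 ms/bit.

165 ms/bit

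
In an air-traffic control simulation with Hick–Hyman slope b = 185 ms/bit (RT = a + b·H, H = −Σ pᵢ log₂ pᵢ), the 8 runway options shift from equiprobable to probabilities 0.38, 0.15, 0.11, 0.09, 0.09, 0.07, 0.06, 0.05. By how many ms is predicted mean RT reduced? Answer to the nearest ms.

Equiprobable entropy H₀ = log₂ 8 = 3.0000 bits.
Skewed entropy H = −Σ pᵢ log₂ pᵢ = 2.6448 bits.
ΔRT = b·(H₀ − H) = 185 × 0.3552 = 65.72 ms.

66 ms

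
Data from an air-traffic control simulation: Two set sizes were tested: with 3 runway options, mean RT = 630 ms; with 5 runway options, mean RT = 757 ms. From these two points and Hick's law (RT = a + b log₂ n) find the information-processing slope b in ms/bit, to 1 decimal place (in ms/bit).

Slope: b = (757 − 630) / (log₂ 5 − log₂ 3) = 127/0.7370 = 172.328 ms/bit.

172.3 ms/bit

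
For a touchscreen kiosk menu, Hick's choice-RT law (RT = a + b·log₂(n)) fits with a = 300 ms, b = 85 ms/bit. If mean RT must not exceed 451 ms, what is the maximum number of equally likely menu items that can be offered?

3

85·log₂ n ≤ 451 − 300 = 151, giving log₂ n ≤ 1.7765 and n ≤ 3.426. The largest whole number is 3.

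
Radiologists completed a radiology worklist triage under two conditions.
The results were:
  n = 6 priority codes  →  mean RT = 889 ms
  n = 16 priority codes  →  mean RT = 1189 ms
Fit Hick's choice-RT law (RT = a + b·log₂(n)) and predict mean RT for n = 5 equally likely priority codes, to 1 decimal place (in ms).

833.2 ms

Fit slope and intercept:
  b = (1189 − 889) / (log₂ 16 − log₂ 6) = 300 / (4 − 2.5850) = 212.009 ms/bit
  a = 889 − 212.009 × 2.5850 = 340.966 ms
Then RT(5) = 340.966 + 212.009 × log₂ 5 = 340.966 + 212.009 × 2.3219 ≈ 833.234 ms.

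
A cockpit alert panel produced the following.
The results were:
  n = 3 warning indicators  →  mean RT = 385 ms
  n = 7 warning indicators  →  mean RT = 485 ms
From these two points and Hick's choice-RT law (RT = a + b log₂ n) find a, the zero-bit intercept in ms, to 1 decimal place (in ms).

255.3 ms

b = (RT₂ − RT₁)/(log₂ n₂ − log₂ n₁) = (485 − 385)/(2.8074 − 1.5850) = 81.807 ms/bit.
a = RT₁ − b·log₂ n₁ = 385 − 81.807 × 1.5850 = 255.339 ms.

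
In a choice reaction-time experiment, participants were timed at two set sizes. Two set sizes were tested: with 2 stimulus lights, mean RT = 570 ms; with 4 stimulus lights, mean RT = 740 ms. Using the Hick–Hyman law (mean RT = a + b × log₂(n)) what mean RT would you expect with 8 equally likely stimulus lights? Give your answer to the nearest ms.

910 ms

Solve the two-equation system in a and b:
  b = (740 − 570) / (log₂ 4 − log₂ 2) = 170 / (2 − 1) = 170 ms/bit
  a = 570 − 170 × 1 = 400 ms
Then RT(8) = 400 + 170 × log₂ 8 = 400 + 170 × 3 ≈ 910.000 ms.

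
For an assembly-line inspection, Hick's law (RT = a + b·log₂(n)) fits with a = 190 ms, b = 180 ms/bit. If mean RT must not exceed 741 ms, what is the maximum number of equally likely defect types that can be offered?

8

Set 190 + 180·log₂ n ≤ 741 → log₂ n ≤ (741 − 190)/180 = 3.0611.
So n ≤ 2^3.0611 = 8.346; the largest integer n is 8.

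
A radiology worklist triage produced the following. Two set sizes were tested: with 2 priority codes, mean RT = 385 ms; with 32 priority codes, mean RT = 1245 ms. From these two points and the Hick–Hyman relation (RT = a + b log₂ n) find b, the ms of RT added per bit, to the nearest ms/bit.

215 ms/bit

The slope on a log₂ axis is (1245 − 385) / (5 − 1) = 215 ms/bit.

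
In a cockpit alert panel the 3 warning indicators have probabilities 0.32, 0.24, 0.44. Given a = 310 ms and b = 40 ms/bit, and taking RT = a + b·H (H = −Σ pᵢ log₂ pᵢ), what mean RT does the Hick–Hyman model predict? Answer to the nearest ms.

Entropy contributions −pᵢ log₂ pᵢ: 0.5260, 0.4941, 0.5211; sum H = 1.5413 bits.
RT = a + bH = 310 + 40·1.5413 = 371.65 ms.

372 ms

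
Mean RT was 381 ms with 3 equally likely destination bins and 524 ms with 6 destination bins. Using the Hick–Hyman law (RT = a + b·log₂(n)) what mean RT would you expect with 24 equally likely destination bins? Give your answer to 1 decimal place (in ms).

810.0 ms

Solve the two-equation system in a and b:
  b = (524 − 381) / (log₂ 6 − log₂ 3) = 143 / (2.5850 − 1.5850) = 143.000 ms/bit
  a = 381 − 143.000 × 1.5850 = 154.350 ms
Then RT(24) = 154.350 + 143.000 × log₂ 24 = 154.350 + 143.000 × 4.5850 ≈ 810.000 ms.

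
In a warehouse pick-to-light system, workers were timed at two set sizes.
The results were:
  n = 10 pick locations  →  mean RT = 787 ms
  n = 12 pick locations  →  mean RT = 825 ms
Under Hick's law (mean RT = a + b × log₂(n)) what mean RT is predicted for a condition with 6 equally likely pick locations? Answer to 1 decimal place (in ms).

RT is linear in log₂ n, so two points fix the line:
  b = (825 − 787) / (log₂ 12 − log₂ 10) = 38 / (3.5850 − 3.3219) = 144.468 ms/bit
  a = 787 − 144.468 × 3.3219 = 307.088 ms
Then RT(6) = 307.088 + 144.468 × log₂ 6 = 307.088 + 144.468 × 2.5850 ≈ 680.532 ms.

680.5 ms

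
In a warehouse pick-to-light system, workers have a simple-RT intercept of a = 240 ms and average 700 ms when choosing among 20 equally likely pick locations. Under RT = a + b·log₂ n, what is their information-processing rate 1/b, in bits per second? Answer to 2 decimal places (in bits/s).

Choice component = 700 − 240 = 460 ms over log₂(20) = 4.3219 bits.
b = 460 / 4.3219 = 106.434 ms/bit, so 1/b = 9.395 bits/s.

9.40 bits/s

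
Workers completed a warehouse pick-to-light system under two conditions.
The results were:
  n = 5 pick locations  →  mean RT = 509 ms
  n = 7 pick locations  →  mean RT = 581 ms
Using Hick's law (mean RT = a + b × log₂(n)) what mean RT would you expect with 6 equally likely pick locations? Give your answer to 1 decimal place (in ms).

548.0 ms

Solve the two-equation system in a and b:
  b = (581 − 509) / (log₂ 7 − log₂ 5) = 72 / (2.8074 − 2.3219) = 148.323 ms/bit
  a = 509 − 148.323 × 2.3219 = 164.604 ms
Then RT(6) = 164.604 + 148.323 × log₂ 6 = 164.604 + 148.323 × 2.5850 ≈ 548.014 ms.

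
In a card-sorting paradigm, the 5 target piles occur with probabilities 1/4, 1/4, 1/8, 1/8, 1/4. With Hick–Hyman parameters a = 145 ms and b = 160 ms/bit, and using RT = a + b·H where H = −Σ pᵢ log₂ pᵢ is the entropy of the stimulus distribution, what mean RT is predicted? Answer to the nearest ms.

505 ms

H = −Σ pᵢ log₂ pᵢ = 0.25·2 + 0.25·2 + 0.125·3 + 0.125·3 + 0.25·2 = 2.250 bits.
RT = 145 + 160 × 2.250 = 505.00 ms.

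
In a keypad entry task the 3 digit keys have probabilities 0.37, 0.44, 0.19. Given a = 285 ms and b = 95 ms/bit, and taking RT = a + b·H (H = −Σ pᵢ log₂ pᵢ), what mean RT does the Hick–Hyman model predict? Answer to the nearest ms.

Entropy contributions −pᵢ log₂ pᵢ: 0.5307, 0.5211, 0.4552; sum H = 1.5071 bits.
RT = a + bH = 285 + 95·1.5071 = 428.17 ms.

428 ms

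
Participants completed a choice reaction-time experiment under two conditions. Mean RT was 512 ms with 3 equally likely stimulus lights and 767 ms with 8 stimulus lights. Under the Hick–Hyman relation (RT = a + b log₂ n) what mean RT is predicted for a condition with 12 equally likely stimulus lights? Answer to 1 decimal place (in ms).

With log₂ n on the abscissa the relation is linear; from the two conditions:
  b = (767 − 512) / (log₂ 8 − log₂ 3) = 255 / (3 − 1.5850) = 180.207 ms/bit
  a = 512 − 180.207 × 1.5850 = 226.378 ms
Then RT(12) = 226.378 + 180.207 × log₂ 12 = 226.378 + 180.207 × 3.5850 ≈ 872.414 ms.

872.4 ms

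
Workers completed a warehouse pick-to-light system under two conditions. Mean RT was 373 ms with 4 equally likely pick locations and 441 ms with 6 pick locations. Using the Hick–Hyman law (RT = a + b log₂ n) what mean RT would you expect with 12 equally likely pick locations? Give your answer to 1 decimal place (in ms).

With log₂ n on the abscissa the relation is linear; from the two conditions:
  b = (441 − 373) / (log₂ 6 − log₂ 4) = 68 / (2.5850 − 2) = 116.247 ms/bit
  a = 373 − 116.247 × 2 = 140.506 ms
Then RT(12) = 140.506 + 116.247 × log₂ 12 = 140.506 + 116.247 × 3.5850 ≈ 557.247 ms.

557.2 ms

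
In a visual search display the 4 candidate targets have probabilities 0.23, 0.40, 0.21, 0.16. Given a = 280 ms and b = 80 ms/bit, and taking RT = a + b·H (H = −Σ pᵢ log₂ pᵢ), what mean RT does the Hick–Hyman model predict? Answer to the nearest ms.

Entropy contributions −pᵢ log₂ pᵢ: 0.4877, 0.5288, 0.4728, 0.4230; sum H = 1.9123 bits.
RT = a + bH = 280 + 80·1.9123 = 432.98 ms.

433 ms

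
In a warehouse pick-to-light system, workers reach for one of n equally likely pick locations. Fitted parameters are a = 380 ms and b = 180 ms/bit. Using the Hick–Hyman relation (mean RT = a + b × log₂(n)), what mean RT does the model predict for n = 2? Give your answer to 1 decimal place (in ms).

log₂(2) = 1 bits, so RT = 380 + 180 × 1 ≈ 560.000 ms.

560.0 ms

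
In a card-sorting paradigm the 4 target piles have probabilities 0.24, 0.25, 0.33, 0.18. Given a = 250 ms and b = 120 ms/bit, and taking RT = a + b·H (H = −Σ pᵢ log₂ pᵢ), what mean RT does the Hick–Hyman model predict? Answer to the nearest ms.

486 ms

Entropy contributions −pᵢ log₂ pᵢ: 0.4941, 0.5000, 0.5278, 0.4453; sum H = 1.9673 bits.
RT = a + bH = 250 + 120·1.9673 = 486.07 ms.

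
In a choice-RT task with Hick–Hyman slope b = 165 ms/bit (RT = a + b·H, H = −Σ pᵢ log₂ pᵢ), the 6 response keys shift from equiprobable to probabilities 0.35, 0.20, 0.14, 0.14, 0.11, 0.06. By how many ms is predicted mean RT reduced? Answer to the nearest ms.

33 ms

Equiprobable entropy H₀ = log₂ 6 = 2.5850 bits.
Skewed entropy H = −Σ pᵢ log₂ pᵢ = 2.3825 bits.
ΔRT = b·(H₀ − H) = 165 × 0.2024 = 33.40 ms.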